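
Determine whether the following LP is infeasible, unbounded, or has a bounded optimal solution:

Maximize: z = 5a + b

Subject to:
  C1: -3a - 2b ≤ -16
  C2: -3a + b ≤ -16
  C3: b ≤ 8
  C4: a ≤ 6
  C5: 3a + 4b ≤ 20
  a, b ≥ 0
The point (6, 0.5) satisfies every constraint, so the LP is feasible; the constraints give a ≤ 6 and b ≤ 8, which with a, b ≥ 0 keep the feasible region inside a bounded box. A feasible, bounded LP attains a finite optimum at a vertex.

Bounded optimum: z* = 30.5 at (6, 0.5).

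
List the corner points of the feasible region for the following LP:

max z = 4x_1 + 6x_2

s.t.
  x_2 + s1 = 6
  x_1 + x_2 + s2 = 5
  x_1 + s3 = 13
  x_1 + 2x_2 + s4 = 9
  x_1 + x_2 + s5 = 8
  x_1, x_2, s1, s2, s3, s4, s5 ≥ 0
Each vertex is the intersection of two constraint boundaries that also satisfies all remaining constraints:
  x_1 = 0 and x_2 = 0 → (0, 0)
  x_1 + x_2 = 5 and x_2 = 0 → (5, 0)
  x_1 + x_2 = 5 and x_1 + 2x_2 = 9 → (1, 4)
  x_1 + 2x_2 = 9 and x_1 = 0 → (0, 4.5)

Vertices: (0, 0), (5, 0), (1, 4), (0, 4.5)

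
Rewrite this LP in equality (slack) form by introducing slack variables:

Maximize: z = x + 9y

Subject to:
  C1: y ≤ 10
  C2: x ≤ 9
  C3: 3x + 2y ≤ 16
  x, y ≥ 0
max z = x + 9y

s.t.
  y + s1 = 10
  x + s2 = 9
  3x + 2y + s3 = 16
  x, y, s1, s2, s3 ≥ 0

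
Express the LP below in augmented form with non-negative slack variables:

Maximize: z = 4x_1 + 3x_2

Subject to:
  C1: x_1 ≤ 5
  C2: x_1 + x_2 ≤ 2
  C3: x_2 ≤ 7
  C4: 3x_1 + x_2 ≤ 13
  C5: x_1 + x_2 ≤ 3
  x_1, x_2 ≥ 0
max z = 4x_1 + 3x_2

s.t.
  x_1 + s1 = 5
  x_1 + x_2 + s2 = 2
  x_2 + s3 = 7
  3x_1 + x_2 + s4 = 13
  x_1 + x_2 + s5 = 3
  x_1, x_2, s1, s2, s3, s4, s5 ≥ 0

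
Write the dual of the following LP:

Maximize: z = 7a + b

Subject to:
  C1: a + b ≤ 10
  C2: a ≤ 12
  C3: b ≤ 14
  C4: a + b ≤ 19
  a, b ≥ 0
Minimize: z = 10y1 + 12y2 + 14y3 + 19y4

Subject to:
  C1: -y1 - y2 - y4 ≤ -7
  C2: -y1 - y3 - y4 ≤ -1
  y1, y2, y3, y4 ≥ 0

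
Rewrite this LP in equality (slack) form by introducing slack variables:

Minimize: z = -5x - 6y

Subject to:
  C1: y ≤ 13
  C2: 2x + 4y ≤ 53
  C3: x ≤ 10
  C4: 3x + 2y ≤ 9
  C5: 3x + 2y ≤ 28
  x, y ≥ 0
min z = -5x - 6y

s.t.
  y + s1 = 13
  2x + 4y + s2 = 53
  x + s3 = 10
  3x + 2y + s4 = 9
  3x + 2y + s5 = 28
  x, y, s1, s2, s3, s4, s5 ≥ 0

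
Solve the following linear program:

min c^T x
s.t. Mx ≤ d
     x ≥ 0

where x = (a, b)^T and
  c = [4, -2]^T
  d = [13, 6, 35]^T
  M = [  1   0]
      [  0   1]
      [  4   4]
a = 0, b = 6, z = -12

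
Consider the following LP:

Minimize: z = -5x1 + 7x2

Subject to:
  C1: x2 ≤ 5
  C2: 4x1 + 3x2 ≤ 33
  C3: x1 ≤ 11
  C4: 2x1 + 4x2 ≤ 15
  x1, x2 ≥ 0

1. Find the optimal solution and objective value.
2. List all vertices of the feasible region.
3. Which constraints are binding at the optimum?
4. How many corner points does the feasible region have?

1. x1 = 7.5, x2 = 0, z = -37.5
2. (0, 0), (7.5, 0), (0, 3.75)
3. C4, x2 ≥ 0
4. 3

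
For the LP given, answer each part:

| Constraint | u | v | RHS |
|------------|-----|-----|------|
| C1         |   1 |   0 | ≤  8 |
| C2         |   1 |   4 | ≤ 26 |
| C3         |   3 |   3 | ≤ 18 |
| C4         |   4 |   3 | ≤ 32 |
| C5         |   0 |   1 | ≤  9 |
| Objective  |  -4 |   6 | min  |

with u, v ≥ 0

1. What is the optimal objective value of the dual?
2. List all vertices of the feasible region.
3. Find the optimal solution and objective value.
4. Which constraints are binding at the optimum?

1. -24 (by strong duality, equal to the primal optimum)
2. (0, 0), (6, 0), (0, 6)
3. u = 6, v = 0, z = -24
4. C3, v ≥ 0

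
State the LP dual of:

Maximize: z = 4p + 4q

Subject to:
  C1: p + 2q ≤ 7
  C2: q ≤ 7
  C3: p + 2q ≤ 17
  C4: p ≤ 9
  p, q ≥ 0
Minimize: z = 7y1 + 7y2 + 17y3 + 9y4

Subject to:
  C1: -y1 - y3 - y4 ≤ -4
  C2: -2y1 - y2 - 2y3 ≤ -4
  y1, y2, y3, y4 ≥ 0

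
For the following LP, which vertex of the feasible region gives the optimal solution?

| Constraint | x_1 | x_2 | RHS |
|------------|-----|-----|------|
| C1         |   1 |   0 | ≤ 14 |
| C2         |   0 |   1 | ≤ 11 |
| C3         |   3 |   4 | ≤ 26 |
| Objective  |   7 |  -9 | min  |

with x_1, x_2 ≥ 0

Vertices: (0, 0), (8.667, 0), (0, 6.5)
(0, 6.5) with z = -58.5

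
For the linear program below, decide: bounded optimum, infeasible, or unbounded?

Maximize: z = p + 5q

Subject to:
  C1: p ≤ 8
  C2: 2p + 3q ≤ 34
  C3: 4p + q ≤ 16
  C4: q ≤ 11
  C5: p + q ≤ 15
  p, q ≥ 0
The point (0.5, 11) satisfies every constraint, so the LP is feasible; the constraints give p ≤ 8 and q ≤ 11, which with p, q ≥ 0 keep the feasible region inside a bounded box. A feasible, bounded LP attains a finite optimum at a vertex.

Evaluating z = p + 5q at each vertex:
  (0, 0): z = 0
  (4, 0): z = 4
  (1.4, 10.4): z = 53.4
  (0.5, 11): z = 55.5
  (0, 11): z = 55

The LP has an optimal solution: (0.5, 11) with z = 55.5.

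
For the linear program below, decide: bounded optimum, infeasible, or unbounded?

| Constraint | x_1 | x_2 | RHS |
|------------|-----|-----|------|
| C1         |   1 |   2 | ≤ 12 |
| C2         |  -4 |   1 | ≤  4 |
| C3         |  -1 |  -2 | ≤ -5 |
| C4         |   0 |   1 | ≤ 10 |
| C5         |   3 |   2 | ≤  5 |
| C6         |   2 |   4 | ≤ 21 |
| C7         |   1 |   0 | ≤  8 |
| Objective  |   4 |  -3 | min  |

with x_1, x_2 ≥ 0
The point (0, 2.5) satisfies every constraint, so the LP is feasible; the constraints give x_1 ≤ 8 and x_2 ≤ 10, which with x_1, x_2 ≥ 0 keep the feasible region inside a bounded box. A feasible, bounded LP attains a finite optimum at a vertex.

Evaluating z = 4x_1 - 3x_2 at each vertex:
  (0, 2.5): z = -7.5

Feasible with finite optimum z* = -7.5 at (0, 2.5).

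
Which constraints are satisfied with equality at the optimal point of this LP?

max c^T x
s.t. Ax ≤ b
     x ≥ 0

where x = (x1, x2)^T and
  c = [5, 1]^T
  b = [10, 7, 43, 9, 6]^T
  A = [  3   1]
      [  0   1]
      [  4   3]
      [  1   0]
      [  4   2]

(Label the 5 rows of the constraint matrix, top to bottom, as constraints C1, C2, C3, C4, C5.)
Optimal: x1 = 1.5, x2 = 0
Slack at optimum:
  C1: slack = 5.5
  C2: slack = 7
  C3: slack = 37
  C4: slack = 7.5
  C5: slack = 0 (binding)
  x1 ≥ 0: x1 = 1.5
  x2 ≥ 0: x2 = 0 (binding)
Binding constraints: C5, x2 ≥ 0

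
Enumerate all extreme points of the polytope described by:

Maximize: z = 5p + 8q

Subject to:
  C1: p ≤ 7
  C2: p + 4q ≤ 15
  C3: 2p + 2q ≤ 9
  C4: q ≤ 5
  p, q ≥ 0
Each vertex is the intersection of two constraint boundaries that also satisfies all remaining constraints:
  p = 0 and q = 0 → (0, 0)
  2p + 2q = 9 and q = 0 → (4.5, 0)
  p + 4q = 15 and 2p + 2q = 9 → (1, 3.5)
  p + 4q = 15 and p = 0 → (0, 3.75)

Vertices: (0, 0), (4.5, 0), (1, 3.5), (0, 3.75)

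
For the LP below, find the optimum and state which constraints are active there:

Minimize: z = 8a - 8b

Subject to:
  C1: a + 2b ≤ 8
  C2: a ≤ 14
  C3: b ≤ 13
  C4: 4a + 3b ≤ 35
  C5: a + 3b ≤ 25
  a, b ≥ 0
Optimal: a = 0, b = 4
Binding: C1, a ≥ 0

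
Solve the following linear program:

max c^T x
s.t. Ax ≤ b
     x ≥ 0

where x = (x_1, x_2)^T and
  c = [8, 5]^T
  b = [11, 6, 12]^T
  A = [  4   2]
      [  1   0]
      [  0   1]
Each vertex is the intersection of two constraint boundaries that also satisfies all remaining constraints:
  x_1 = 0 and x_2 = 0 → (0, 0)
  4x_1 + 2x_2 = 11 and x_2 = 0 → (2.75, 0)
  4x_1 + 2x_2 = 11 and x_1 = 0 → (0, 5.5)

Evaluating z = 8x_1 + 5x_2 at each vertex:
  (0, 0): z = 0
  (2.75, 0): z = 22
  (0, 5.5): z = 27.5

The maximum is at (0, 5.5) with z = 27.5.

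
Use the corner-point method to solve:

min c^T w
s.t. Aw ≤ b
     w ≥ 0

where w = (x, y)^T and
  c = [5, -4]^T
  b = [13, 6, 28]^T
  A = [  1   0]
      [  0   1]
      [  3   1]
Each vertex is the intersection of two constraint boundaries that also satisfies all remaining constraints:
  x = 0 and y = 0 → (0, 0)
  3x + y = 28 and y = 0 → (9.333, 0)
  y = 6 and 3x + y = 28 → (7.333, 6)
  y = 6 and x = 0 → (0, 6)

Evaluating z = 5x - 4y at each vertex:
  (0, 0): z = 0
  (9.333, 0): z = 46.67
  (7.333, 6): z = 12.67
  (0, 6): z = -24

The minimum is at (0, 6) with z = -24.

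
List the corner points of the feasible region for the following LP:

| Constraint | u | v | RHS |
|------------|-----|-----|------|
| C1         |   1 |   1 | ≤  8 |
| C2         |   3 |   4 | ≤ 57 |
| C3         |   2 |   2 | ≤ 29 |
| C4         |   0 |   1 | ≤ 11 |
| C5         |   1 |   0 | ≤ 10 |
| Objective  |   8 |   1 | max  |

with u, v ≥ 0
Each vertex is the intersection of two constraint boundaries that also satisfies all remaining constraints:
  u = 0 and v = 0 → (0, 0)
  u + v = 8 and v = 0 → (8, 0)
  u + v = 8 and u = 0 → (0, 8)

Vertices: (0, 0), (8, 0), (0, 8)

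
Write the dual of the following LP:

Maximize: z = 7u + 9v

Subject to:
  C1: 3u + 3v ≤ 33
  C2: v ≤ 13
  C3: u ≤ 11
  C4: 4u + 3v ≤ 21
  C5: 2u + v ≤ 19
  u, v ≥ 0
Minimize: z = 33y1 + 13y2 + 11y3 + 21y4 + 19y5

Subject to:
  C1: -3y1 - y3 - 4y4 - 2y5 ≤ -7
  C2: -3y1 - y2 - 3y4 - y5 ≤ -9
  y1, y2, y3, y4, y5 ≥ 0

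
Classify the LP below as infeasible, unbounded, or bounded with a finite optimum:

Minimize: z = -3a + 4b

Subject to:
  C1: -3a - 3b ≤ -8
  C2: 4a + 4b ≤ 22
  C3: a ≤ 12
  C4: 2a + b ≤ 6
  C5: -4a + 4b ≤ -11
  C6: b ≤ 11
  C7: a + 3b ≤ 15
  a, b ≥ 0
The point (3, 0) satisfies every constraint, so the LP is feasible; the constraints give a ≤ 12 and b ≤ 11, which with a, b ≥ 0 keep the feasible region inside a bounded box. A feasible, bounded LP attains a finite optimum at a vertex.

Evaluating z = -3a + 4b at each vertex:
  (2.75, 0): z = -8.25
  (3, 0): z = -9
  (2.917, 0.1667): z = -8.083

The LP has an optimal solution: (3, 0) with z = -9.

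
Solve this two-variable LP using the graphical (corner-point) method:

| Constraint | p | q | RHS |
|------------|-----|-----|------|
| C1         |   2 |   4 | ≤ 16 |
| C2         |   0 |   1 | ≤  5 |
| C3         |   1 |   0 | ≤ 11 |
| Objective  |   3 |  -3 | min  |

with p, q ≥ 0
Each vertex is the intersection of two constraint boundaries that also satisfies all remaining constraints:
  p = 0 and q = 0 → (0, 0)
  2p + 4q = 16 and q = 0 → (8, 0)
  2p + 4q = 16 and p = 0 → (0, 4)

Evaluating z = 3p - 3q at each vertex:
  (0, 0): z = 0
  (8, 0): z = 24
  (0, 4): z = -12

The minimum is at (0, 4) with z = -12.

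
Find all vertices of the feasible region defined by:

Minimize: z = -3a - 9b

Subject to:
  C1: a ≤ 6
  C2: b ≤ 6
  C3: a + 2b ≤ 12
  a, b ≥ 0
Each vertex is the intersection of two constraint boundaries that also satisfies all remaining constraints:
  a = 0 and b = 0 → (0, 0)
  a = 6 and b = 0 → (6, 0)
  a = 6 and a + 2b = 12 → (6, 3)
  b = 6 and a + 2b = 12 → (0, 6)

Vertices: (0, 0), (6, 0), (6, 3), (0, 6)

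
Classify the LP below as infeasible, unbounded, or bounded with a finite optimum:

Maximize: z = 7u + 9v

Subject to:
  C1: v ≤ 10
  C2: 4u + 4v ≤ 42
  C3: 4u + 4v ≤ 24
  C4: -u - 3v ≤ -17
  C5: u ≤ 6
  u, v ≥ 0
The point (0, 6) satisfies every constraint, so the LP is feasible; the constraints give u ≤ 6 and v ≤ 10, which with u, v ≥ 0 keep the feasible region inside a bounded box. A feasible, bounded LP attains a finite optimum at a vertex.

The LP has an optimal solution: (0, 6) with z = 54.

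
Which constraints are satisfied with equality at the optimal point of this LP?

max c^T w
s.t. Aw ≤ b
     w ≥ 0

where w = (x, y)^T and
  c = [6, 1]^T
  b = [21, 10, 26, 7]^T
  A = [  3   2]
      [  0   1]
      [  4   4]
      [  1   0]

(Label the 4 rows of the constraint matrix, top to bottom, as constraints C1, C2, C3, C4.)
Optimal: x = 6.5, y = 0
Slack at optimum:
  C1: slack = 1.5
  C2: slack = 10
  C3: slack = 0 (binding)
  C4: slack = 0.5
  x ≥ 0: x = 6.5
  y ≥ 0: y = 0 (binding)
Binding constraints: C3, y ≥ 0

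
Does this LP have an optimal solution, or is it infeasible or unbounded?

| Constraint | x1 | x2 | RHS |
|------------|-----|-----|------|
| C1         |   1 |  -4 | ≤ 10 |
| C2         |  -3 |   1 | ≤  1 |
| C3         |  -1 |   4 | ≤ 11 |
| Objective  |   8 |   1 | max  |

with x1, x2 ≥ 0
Feasible point: (0, 0) satisfies every constraint, so the LP is feasible.
Direction d = (4, 1): for each constraint row a, a·d ≤ 0 —
  (1)(4) + (-4)(1) = 0 ≤ 0
  (-3)(4) + (1)(1) = -11 ≤ 0
  (-1)(4) + (4)(1) = 0 ≤ 0
and d ≥ 0, so (0, 0) + t·d stays feasible for every t ≥ 0. Along this ray z = 8x1 + x2 changes by 33 per unit t, so z → +∞.

Unbounded — the objective can increase without bound over the feasible region.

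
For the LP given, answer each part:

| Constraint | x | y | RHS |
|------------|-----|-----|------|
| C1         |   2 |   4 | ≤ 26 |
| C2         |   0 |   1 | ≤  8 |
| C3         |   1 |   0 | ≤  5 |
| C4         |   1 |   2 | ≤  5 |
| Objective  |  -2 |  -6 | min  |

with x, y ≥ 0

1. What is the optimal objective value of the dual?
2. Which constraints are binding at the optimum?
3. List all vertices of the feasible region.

1. -15 (by strong duality, equal to the primal optimum)
2. C4, x ≥ 0
3. (0, 0), (5, 0), (0, 2.5)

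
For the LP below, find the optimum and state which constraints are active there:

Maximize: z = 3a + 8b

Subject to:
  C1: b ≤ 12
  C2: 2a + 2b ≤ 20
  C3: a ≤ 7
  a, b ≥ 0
Optimal: a = 0, b = 10
Slack at optimum:
  C1: slack = 2
  C2: slack = 0 (binding)
  C3: slack = 7
  a ≥ 0: a = 0 (binding)
  b ≥ 0: b = 10
Binding constraints: C2, a ≥ 0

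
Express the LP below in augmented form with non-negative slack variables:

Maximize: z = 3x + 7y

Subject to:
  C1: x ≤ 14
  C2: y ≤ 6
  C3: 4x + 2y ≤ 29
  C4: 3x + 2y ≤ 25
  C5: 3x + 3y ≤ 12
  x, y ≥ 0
max z = 3x + 7y

s.t.
  x + s1 = 14
  y + s2 = 6
  4x + 2y + s3 = 29
  3x + 2y + s4 = 25
  3x + 3y + s5 = 12
  x, y, s1, s2, s3, s4, s5 ≥ 0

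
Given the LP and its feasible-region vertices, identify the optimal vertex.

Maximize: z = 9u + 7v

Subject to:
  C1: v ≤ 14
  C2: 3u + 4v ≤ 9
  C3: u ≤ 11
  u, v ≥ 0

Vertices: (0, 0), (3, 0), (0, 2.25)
Evaluating z = 9u + 7v at each vertex:
  (0, 0): z = 0
  (3, 0): z = 27
  (0, 2.25): z = 15.75

The largest value is z = 27, attained at (3, 0).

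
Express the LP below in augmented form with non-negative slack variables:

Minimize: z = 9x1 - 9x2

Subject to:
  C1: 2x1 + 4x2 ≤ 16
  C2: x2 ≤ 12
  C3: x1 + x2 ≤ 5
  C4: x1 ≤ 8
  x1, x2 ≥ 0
min z = 9x1 - 9x2

s.t.
  2x1 + 4x2 + s1 = 16
  x2 + s2 = 12
  x1 + x2 + s3 = 5
  x1 + s4 = 8
  x1, x2, s1, s2, s3, s4 ≥ 0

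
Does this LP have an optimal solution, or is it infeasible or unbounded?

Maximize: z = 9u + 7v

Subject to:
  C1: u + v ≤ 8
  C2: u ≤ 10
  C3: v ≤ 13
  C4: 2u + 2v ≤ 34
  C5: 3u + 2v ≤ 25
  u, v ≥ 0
The point (8, 0) satisfies every constraint, so the LP is feasible; the constraints give u ≤ 10 and v ≤ 13, which with u, v ≥ 0 keep the feasible region inside a bounded box. A feasible, bounded LP attains a finite optimum at a vertex.

Evaluating z = 9u + 7v at each vertex:
  (0, 0): z = 0
  (8, 0): z = 72
  (0, 8): z = 56

Feasible with finite optimum z* = 72 at (8, 0).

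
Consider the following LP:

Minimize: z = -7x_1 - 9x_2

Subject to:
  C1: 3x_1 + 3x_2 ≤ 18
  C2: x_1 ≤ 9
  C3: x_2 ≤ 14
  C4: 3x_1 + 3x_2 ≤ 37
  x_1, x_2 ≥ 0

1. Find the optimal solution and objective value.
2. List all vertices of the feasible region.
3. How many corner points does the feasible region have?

1. x_1 = 0, x_2 = 6, z = -54
2. (0, 0), (6, 0), (0, 6)
3. 3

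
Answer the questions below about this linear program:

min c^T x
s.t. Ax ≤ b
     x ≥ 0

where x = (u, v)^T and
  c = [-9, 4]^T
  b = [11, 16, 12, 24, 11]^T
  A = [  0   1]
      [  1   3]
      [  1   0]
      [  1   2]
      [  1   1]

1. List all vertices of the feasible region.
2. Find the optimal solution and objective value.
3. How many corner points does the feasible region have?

1. (0, 0), (11, 0), (8.5, 2.5), (0, 5.333)
2. u = 11, v = 0, z = -99
3. 4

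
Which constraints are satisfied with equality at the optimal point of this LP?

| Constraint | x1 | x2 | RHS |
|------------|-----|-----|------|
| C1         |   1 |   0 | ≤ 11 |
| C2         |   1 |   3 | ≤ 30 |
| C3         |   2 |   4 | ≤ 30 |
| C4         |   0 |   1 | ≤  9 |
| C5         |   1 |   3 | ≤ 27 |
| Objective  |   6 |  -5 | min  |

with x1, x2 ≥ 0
Optimal: x1 = 0, x2 = 7.5
Slack at optimum:
  C1: slack = 11
  C2: slack = 7.5
  C3: slack = 0 (binding)
  C4: slack = 1.5
  C5: slack = 4.5
  x1 ≥ 0: x1 = 0 (binding)
  x2 ≥ 0: x2 = 7.5
Binding constraints: C3, x1 ≥ 0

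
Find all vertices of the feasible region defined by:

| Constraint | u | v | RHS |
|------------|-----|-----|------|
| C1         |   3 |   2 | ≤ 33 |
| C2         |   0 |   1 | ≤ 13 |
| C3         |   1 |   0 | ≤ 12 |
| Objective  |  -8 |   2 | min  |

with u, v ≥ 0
Each vertex is the intersection of two constraint boundaries that also satisfies all remaining constraints:
  u = 0 and v = 0 → (0, 0)
  3u + 2v = 33 and v = 0 → (11, 0)
  3u + 2v = 33 and v = 13 → (2.333, 13)
  v = 13 and u = 0 → (0, 13)

Vertices: (0, 0), (11, 0), (2.333, 13), (0, 13)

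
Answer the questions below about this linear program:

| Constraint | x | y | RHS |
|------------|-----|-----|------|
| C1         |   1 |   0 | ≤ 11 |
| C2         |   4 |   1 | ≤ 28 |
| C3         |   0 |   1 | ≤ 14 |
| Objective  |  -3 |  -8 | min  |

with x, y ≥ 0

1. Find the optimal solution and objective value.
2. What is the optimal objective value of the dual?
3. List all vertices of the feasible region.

1. x = 3.5, y = 14, z = -122.5
2. -122.5 (by strong duality, equal to the primal optimum)
3. (0, 0), (7, 0), (3.5, 14), (0, 14)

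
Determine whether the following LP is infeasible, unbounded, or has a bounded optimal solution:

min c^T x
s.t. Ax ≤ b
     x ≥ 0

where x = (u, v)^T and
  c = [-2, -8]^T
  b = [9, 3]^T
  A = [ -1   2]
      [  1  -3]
Feasible point: (0, 0) satisfies every constraint, so the LP is feasible.
Direction d = (2, 1): for each constraint row a, a·d ≤ 0 —
  (-1)(2) + (2)(1) = 0 ≤ 0
  (1)(2) + (-3)(1) = -1 ≤ 0
and d ≥ 0, so (0, 0) + t·d stays feasible for every t ≥ 0. Along this ray z = -2u - 8v changes by -12 per unit t, so z → −∞.

Unbounded: there is a feasible ray along which z → −∞.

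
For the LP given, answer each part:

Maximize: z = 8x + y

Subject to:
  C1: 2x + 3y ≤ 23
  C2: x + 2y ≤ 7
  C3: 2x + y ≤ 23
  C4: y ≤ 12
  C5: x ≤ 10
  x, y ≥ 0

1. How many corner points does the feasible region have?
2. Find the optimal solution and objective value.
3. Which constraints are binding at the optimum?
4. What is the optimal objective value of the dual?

1. 3
2. x = 7, y = 0, z = 56
3. C2, y ≥ 0
4. 56 (by strong duality, equal to the primal optimum)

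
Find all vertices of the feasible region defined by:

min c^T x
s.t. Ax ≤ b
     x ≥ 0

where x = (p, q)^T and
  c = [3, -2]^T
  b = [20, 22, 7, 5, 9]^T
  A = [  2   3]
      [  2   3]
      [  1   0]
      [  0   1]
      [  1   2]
Each vertex is the intersection of two constraint boundaries that also satisfies all remaining constraints:
  p = 0 and q = 0 → (0, 0)
  p = 7 and q = 0 → (7, 0)
  p = 7 and p + 2q = 9 → (7, 1)
  p + 2q = 9 and p = 0 → (0, 4.5)

Vertices: (0, 0), (7, 0), (7, 1), (0, 4.5)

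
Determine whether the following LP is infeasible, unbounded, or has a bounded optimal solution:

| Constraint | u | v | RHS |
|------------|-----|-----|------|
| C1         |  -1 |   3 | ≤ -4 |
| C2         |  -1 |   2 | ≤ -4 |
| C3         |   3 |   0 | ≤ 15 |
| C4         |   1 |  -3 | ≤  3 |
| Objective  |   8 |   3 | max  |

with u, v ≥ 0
C4 requires u - 3v ≤ 3, while C1 (-u + 3v ≤ -4) is equivalent to u - 3v ≥ 4. Together they would need 4 ≤ u - 3v ≤ 3, which is impossible since 4 > 3. No point satisfies all constraints.

The feasible region is empty; the LP is infeasible.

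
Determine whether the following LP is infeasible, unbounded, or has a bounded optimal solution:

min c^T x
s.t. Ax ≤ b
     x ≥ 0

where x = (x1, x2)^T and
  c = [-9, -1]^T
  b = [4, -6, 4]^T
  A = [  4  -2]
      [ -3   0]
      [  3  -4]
Feasible point: (2, 2) satisfies every constraint, so the LP is feasible.
Direction d = (0, 1): for each constraint row a, a·d ≤ 0 —
  (4)(0) + (-2)(1) = -2 ≤ 0
  (-3)(0) + (0)(1) = 0 ≤ 0
  (3)(0) + (-4)(1) = -4 ≤ 0
and d ≥ 0, so (2, 2) + t·d stays feasible for every t ≥ 0. Along this ray z = -9x1 - x2 changes by -1 per unit t, so z → −∞.

The LP is unbounded; z can be made arbitrarily small.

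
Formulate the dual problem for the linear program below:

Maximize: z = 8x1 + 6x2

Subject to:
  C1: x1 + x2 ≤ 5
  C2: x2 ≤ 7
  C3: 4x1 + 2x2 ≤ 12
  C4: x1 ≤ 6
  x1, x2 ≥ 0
Minimize: z = 5y1 + 7y2 + 12y3 + 6y4

Subject to:
  C1: -y1 - 4y3 - y4 ≤ -8
  C2: -y1 - y2 - 2y3 ≤ -6
  y1, y2, y3, y4 ≥ 0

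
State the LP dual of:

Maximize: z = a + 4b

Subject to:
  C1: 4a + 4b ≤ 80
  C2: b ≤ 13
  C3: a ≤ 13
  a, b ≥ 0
Minimize: z = 80y1 + 13y2 + 13y3

Subject to:
  C1: -4y1 - y3 ≤ -1
  C2: -4y1 - y2 ≤ -4
  y1, y2, y3 ≥ 0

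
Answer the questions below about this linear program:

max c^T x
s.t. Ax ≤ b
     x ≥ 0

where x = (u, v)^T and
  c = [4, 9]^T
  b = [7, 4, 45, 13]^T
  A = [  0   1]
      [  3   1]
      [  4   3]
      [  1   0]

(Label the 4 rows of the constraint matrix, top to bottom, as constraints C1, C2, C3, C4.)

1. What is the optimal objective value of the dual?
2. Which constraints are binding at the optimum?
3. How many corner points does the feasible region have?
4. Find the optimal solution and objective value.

1. 36 (by strong duality, equal to the primal optimum)
2. C2, u ≥ 0
3. 3
4. u = 0, v = 4, z = 36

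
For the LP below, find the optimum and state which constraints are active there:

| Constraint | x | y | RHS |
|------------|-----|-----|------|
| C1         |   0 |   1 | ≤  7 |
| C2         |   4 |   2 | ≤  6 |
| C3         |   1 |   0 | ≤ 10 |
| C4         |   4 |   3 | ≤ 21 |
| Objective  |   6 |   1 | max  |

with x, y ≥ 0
Optimal: x = 1.5, y = 0
Binding: C2, y ≥ 0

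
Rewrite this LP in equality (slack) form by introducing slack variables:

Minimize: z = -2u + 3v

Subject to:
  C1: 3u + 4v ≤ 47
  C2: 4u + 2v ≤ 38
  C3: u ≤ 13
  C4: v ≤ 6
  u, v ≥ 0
min z = -2u + 3v

s.t.
  3u + 4v + s1 = 47
  4u + 2v + s2 = 38
  u + s3 = 13
  v + s4 = 6
  u, v, s1, s2, s3, s4 ≥ 0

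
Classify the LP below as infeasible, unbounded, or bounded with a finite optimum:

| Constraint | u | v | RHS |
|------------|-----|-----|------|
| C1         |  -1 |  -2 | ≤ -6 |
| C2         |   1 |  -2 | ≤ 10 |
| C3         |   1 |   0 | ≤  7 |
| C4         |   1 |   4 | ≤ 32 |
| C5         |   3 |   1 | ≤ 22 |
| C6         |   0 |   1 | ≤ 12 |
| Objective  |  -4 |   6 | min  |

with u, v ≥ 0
The point (7, 0) satisfies every constraint, so the LP is feasible; the constraints give u ≤ 7 and v ≤ 12, which with u, v ≥ 0 keep the feasible region inside a bounded box. A feasible, bounded LP attains a finite optimum at a vertex.

Feasible with finite optimum z* = -28 at (7, 0).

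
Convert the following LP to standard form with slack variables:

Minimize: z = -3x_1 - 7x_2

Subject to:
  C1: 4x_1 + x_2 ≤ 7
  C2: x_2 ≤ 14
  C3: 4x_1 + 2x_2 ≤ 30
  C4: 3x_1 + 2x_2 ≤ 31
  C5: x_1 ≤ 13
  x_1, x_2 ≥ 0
min z = -3x_1 - 7x_2

s.t.
  4x_1 + x_2 + s1 = 7
  x_2 + s2 = 14
  4x_1 + 2x_2 + s3 = 30
  3x_1 + 2x_2 + s4 = 31
  x_1 + s5 = 13
  x_1, x_2, s1, s2, s3, s4, s5 ≥ 0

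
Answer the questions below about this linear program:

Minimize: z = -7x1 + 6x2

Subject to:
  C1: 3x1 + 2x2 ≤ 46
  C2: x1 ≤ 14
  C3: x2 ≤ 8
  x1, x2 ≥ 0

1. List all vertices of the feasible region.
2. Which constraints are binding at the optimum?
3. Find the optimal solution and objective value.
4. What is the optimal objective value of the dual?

1. (0, 0), (14, 0), (14, 2), (10, 8), (0, 8)
2. C2, x2 ≥ 0
3. x1 = 14, x2 = 0, z = -98
4. -98 (by strong duality, equal to the primal optimum)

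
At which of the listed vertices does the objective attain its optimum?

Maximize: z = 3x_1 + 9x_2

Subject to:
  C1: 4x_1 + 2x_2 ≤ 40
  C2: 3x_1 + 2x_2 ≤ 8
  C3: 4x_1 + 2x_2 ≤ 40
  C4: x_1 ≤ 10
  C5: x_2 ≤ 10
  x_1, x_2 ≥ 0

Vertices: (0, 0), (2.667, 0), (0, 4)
(0, 4) with z = 36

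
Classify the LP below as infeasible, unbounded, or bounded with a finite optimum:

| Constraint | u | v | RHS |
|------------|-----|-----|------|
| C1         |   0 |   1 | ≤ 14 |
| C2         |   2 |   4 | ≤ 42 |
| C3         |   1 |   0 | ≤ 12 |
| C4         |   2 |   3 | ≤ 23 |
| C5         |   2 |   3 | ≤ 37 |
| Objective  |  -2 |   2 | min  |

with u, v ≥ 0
The point (11.5, 0) satisfies every constraint, so the LP is feasible; the constraints give u ≤ 12 and v ≤ 14, which with u, v ≥ 0 keep the feasible region inside a bounded box. A feasible, bounded LP attains a finite optimum at a vertex.

The LP has an optimal solution: (11.5, 0) with z = -23.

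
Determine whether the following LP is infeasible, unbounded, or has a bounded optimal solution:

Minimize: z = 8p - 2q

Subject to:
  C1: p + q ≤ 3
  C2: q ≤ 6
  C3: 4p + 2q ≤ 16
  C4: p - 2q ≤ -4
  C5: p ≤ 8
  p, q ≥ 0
The point (0, 3) satisfies every constraint, so the LP is feasible; the constraints give p ≤ 8 and q ≤ 6, which with p, q ≥ 0 keep the feasible region inside a bounded box. A feasible, bounded LP attains a finite optimum at a vertex.

Evaluating z = 8p - 2q at each vertex:
  (0, 2): z = -4
  (0.6667, 2.333): z = 0.6667
  (0, 3): z = -6

Bounded optimum: z* = -6 at (0, 3).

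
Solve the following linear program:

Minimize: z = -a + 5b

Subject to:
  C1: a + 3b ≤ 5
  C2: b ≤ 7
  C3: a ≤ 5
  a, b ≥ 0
Each vertex is the intersection of two constraint boundaries that also satisfies all remaining constraints:
  a = 0 and b = 0 → (0, 0)
  a + 3b = 5 and a = 5 → (5, 0)
  a + 3b = 5 and a = 0 → (0, 1.667)

Evaluating z = -a + 5b at each vertex:
  (0, 0): z = 0
  (5, 0): z = -5
  (0, 1.667): z = 8.333

The minimum is at (5, 0) with z = -5.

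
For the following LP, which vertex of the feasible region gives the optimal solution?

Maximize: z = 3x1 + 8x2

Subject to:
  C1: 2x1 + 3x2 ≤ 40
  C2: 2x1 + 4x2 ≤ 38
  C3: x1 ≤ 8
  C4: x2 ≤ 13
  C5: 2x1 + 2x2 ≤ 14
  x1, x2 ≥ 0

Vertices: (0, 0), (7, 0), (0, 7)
Evaluating z = 3x1 + 8x2 at each vertex:
  (0, 0): z = 0
  (7, 0): z = 21
  (0, 7): z = 56

The largest value is z = 56, attained at (0, 7).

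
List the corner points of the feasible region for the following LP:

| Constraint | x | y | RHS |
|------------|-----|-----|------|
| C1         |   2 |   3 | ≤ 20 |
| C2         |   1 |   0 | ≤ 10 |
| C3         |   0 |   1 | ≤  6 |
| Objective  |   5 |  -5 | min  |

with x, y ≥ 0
Each vertex is the intersection of two constraint boundaries that also satisfies all remaining constraints:
  x = 0 and y = 0 → (0, 0)
  2x + 3y = 20 and x = 10 → (10, 0)
  2x + 3y = 20 and y = 6 → (1, 6)
  y = 6 and x = 0 → (0, 6)

Vertices: (0, 0), (10, 0), (1, 6), (0, 6)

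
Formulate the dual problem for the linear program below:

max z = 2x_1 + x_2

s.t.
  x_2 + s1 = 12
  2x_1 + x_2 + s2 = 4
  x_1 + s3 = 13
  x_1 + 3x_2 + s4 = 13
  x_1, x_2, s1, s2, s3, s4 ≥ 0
Minimize: z = 12y1 + 4y2 + 13y3 + 13y4

Subject to:
  C1: -2y2 - y3 - y4 ≤ -2
  C2: -y1 - y2 - 3y4 ≤ -1
  y1, y2, y3, y4 ≥ 0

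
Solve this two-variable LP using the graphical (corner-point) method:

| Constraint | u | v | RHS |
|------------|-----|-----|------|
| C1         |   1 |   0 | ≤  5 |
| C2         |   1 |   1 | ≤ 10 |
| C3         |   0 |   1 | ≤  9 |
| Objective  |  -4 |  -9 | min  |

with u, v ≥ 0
u = 1, v = 9, z = -85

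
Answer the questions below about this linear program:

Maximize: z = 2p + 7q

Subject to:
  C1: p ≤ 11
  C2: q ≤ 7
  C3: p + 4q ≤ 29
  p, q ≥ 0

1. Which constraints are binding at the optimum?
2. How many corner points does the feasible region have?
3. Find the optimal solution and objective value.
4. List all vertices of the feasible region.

1. C1, C3
2. 5
3. p = 11, q = 4.5, z = 53.5
4. (0, 0), (11, 0), (11, 4.5), (1, 7), (0, 7)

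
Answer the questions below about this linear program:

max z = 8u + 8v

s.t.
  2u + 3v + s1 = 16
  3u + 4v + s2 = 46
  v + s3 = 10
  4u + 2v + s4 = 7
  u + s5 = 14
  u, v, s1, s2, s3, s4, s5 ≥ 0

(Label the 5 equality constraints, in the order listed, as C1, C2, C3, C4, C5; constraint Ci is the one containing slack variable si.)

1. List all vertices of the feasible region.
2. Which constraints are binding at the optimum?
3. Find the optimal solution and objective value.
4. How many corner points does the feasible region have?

1. (0, 0), (1.75, 0), (0, 3.5)
2. C4, u ≥ 0
3. u = 0, v = 3.5, z = 28
4. 3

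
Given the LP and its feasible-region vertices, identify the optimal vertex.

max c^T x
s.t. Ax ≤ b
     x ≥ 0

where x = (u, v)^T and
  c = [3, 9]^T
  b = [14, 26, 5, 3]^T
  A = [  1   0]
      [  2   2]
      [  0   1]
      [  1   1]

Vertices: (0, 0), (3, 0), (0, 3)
Evaluating z = 3u + 9v at each vertex:
  (0, 0): z = 0
  (3, 0): z = 9
  (0, 3): z = 27

The largest value is z = 27, attained at (0, 3).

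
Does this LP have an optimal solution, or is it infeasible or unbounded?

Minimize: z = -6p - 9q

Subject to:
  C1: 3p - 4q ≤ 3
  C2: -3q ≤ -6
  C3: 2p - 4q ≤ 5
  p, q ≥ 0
Feasible point: (0, 2) satisfies every constraint, so the LP is feasible.
Direction d = (0, 1): for each constraint row a, a·d ≤ 0 —
  (3)(0) + (-4)(1) = -4 ≤ 0
  (0)(0) + (-3)(1) = -3 ≤ 0
  (2)(0) + (-4)(1) = -4 ≤ 0
and d ≥ 0, so (0, 2) + t·d stays feasible for every t ≥ 0. Along this ray z = -6p - 9q changes by -9 per unit t, so z → −∞.

The LP is unbounded; z can be made arbitrarily small.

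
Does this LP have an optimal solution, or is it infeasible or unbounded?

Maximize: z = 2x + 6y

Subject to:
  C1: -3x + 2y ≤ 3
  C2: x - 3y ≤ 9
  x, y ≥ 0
Feasible point: (0, 0) satisfies every constraint, so the LP is feasible.
Direction d = (1, 1): for each constraint row a, a·d ≤ 0 —
  (-3)(1) + (2)(1) = -1 ≤ 0
  (1)(1) + (-3)(1) = -2 ≤ 0
and d ≥ 0, so (0, 0) + t·d stays feasible for every t ≥ 0. Along this ray z = 2x + 6y changes by 8 per unit t, so z → +∞.

The LP is unbounded; z can be made arbitrarily large.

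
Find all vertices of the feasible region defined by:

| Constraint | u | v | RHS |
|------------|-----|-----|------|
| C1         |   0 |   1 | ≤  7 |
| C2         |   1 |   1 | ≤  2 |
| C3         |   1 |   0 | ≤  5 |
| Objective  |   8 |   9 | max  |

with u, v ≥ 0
Each vertex is the intersection of two constraint boundaries that also satisfies all remaining constraints:
  u = 0 and v = 0 → (0, 0)
  u + v = 2 and v = 0 → (2, 0)
  u + v = 2 and u = 0 → (0, 2)

Vertices: (0, 0), (2, 0), (0, 2)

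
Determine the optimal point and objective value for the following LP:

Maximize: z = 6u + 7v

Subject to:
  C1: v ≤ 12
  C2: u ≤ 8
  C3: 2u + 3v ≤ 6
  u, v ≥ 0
Each vertex is the intersection of two constraint boundaries that also satisfies all remaining constraints:
  u = 0 and v = 0 → (0, 0)
  2u + 3v = 6 and v = 0 → (3, 0)
  2u + 3v = 6 and u = 0 → (0, 2)

Evaluating z = 6u + 7v at each vertex:
  (0, 0): z = 0
  (3, 0): z = 18
  (0, 2): z = 14

The maximum is at (3, 0) with z = 18.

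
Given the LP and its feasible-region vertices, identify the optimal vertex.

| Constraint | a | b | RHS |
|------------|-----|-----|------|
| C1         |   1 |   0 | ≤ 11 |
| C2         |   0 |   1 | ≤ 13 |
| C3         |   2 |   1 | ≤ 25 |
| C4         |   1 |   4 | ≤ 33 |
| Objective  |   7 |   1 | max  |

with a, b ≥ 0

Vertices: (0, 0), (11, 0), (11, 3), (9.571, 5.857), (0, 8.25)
Evaluating z = 7a + b at each vertex:
  (0, 0): z = 0
  (11, 0): z = 77
  (11, 3): z = 80
  (9.571, 5.857): z = 72.86
  (0, 8.25): z = 8.25

The largest value is z = 80, attained at (11, 3).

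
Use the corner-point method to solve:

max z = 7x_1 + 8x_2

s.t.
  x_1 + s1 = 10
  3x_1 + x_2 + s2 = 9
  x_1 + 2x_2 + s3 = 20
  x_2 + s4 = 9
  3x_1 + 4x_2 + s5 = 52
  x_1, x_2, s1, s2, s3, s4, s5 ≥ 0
x_1 = 0, x_2 = 9, z = 72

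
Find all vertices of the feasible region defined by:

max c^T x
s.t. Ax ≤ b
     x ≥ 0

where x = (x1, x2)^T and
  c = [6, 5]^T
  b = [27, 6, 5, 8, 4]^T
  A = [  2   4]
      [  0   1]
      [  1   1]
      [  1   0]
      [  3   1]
Each vertex is the intersection of two constraint boundaries that also satisfies all remaining constraints:
  x1 = 0 and x2 = 0 → (0, 0)
  3x1 + x2 = 4 and x2 = 0 → (1.333, 0)
  3x1 + x2 = 4 and x1 = 0 → (0, 4)

Vertices: (0, 0), (1.333, 0), (0, 4)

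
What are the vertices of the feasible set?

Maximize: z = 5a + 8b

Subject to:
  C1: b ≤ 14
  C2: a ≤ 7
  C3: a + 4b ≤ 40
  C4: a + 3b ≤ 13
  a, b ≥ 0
Each vertex is the intersection of two constraint boundaries that also satisfies all remaining constraints:
  a = 0 and b = 0 → (0, 0)
  a = 7 and b = 0 → (7, 0)
  a = 7 and a + 3b = 13 → (7, 2)
  a + 3b = 13 and a = 0 → (0, 4.333)

Vertices: (0, 0), (7, 0), (7, 2), (0, 4.333)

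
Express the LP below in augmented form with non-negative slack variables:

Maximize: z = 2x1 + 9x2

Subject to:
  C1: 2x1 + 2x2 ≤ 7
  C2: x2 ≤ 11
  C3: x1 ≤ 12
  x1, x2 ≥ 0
max z = 2x1 + 9x2

s.t.
  2x1 + 2x2 + s1 = 7
  x2 + s2 = 11
  x1 + s3 = 12
  x1, x2, s1, s2, s3 ≥ 0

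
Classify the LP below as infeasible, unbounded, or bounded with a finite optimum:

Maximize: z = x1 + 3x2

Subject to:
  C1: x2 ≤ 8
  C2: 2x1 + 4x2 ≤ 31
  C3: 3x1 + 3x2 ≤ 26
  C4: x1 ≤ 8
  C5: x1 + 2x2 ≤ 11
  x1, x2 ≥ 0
The point (0, 5.5) satisfies every constraint, so the LP is feasible; the constraints give x1 ≤ 8 and x2 ≤ 8, which with x1, x2 ≥ 0 keep the feasible region inside a bounded box. A feasible, bounded LP attains a finite optimum at a vertex.

Feasible with finite optimum z* = 16.5 at (0, 5.5).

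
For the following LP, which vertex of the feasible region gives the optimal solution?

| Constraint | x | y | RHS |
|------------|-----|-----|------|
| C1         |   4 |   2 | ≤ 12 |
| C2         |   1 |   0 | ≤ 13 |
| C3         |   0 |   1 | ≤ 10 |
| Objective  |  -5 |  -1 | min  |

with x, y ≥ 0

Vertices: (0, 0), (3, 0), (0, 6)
Evaluating z = -5x - y at each vertex:
  (0, 0): z = 0
  (3, 0): z = -15
  (0, 6): z = -6

The smallest value is z = -15, attained at (3, 0).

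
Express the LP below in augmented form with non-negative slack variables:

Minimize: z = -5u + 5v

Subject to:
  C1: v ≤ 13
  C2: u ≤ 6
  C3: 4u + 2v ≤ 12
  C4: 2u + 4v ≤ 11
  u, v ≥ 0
min z = -5u + 5v

s.t.
  v + s1 = 13
  u + s2 = 6
  4u + 2v + s3 = 12
  2u + 4v + s4 = 11
  u, v, s1, s2, s3, s4 ≥ 0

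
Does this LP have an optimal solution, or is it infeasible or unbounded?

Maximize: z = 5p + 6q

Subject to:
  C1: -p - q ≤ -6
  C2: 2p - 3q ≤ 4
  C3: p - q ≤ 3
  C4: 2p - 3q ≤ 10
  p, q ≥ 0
Feasible point: (0, 6) satisfies every constraint, so the LP is feasible.
Direction d = (0, 1): for each constraint row a, a·d ≤ 0 —
  (-1)(0) + (-1)(1) = -1 ≤ 0
  (2)(0) + (-3)(1) = -3 ≤ 0
  (1)(0) + (-1)(1) = -1 ≤ 0
  (2)(0) + (-3)(1) = -3 ≤ 0
and d ≥ 0, so (0, 6) + t·d stays feasible for every t ≥ 0. Along this ray z = 5p + 6q changes by 6 per unit t, so z → +∞.

The LP is unbounded; z can be made arbitrarily large.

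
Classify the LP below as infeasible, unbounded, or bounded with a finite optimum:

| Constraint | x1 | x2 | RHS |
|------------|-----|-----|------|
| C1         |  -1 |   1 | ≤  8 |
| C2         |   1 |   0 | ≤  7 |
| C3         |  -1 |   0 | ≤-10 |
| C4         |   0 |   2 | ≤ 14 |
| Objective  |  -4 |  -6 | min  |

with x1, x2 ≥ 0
C2 requires x1 ≤ 7, while C3 (-x1 ≤ -10) is equivalent to x1 ≥ 10. Together they would need 10 ≤ x1 ≤ 7, which is impossible since 10 > 7. No point satisfies all constraints.

The feasible region is empty; the LP is infeasible.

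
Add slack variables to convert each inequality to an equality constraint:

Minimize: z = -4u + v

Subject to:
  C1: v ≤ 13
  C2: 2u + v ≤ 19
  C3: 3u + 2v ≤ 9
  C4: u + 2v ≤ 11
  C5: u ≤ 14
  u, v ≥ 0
min z = -4u + v

s.t.
  v + s1 = 13
  2u + v + s2 = 19
  3u + 2v + s3 = 9
  u + 2v + s4 = 11
  u + s5 = 14
  u, v, s1, s2, s3, s4, s5 ≥ 0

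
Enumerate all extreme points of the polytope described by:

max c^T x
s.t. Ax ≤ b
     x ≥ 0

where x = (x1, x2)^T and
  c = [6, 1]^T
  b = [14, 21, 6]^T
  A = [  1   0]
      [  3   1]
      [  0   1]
Each vertex is the intersection of two constraint boundaries that also satisfies all remaining constraints:
  x1 = 0 and x2 = 0 → (0, 0)
  3x1 + x2 = 21 and x2 = 0 → (7, 0)
  3x1 + x2 = 21 and x2 = 6 → (5, 6)
  x2 = 6 and x1 = 0 → (0, 6)

Vertices: (0, 0), (7, 0), (5, 6), (0, 6)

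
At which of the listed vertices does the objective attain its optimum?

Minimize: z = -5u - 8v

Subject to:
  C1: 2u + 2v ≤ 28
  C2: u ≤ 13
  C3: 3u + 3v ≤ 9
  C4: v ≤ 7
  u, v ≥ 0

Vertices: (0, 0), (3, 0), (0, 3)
(0, 3) with z = -24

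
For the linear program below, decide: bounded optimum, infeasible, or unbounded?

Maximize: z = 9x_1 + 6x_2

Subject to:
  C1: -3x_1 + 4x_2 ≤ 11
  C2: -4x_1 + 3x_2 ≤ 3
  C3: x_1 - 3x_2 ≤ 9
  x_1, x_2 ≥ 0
Feasible point: (0, 0) satisfies every constraint, so the LP is feasible.
Direction d = (4, 3): for each constraint row a, a·d ≤ 0 —
  (-3)(4) + (4)(3) = 0 ≤ 0
  (-4)(4) + (3)(3) = -7 ≤ 0
  (1)(4) + (-3)(3) = -5 ≤ 0
and d ≥ 0, so (0, 0) + t·d stays feasible for every t ≥ 0. Along this ray z = 9x_1 + 6x_2 changes by 54 per unit t, so z → +∞.

Unbounded: there is a feasible ray along which z → +∞.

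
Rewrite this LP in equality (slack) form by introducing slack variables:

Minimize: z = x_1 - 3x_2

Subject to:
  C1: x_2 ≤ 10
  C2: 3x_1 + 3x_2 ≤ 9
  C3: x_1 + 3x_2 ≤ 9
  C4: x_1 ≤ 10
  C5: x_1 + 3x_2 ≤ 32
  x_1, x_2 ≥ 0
min z = x_1 - 3x_2

s.t.
  x_2 + s1 = 10
  3x_1 + 3x_2 + s2 = 9
  x_1 + 3x_2 + s3 = 9
  x_1 + s4 = 10
  x_1 + 3x_2 + s5 = 32
  x_1, x_2, s1, s2, s3, s4, s5 ≥ 0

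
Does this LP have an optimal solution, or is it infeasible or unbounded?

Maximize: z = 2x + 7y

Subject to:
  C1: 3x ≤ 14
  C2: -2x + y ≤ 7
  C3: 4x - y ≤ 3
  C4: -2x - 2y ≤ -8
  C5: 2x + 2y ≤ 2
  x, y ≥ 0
C5 requires 2x + 2y ≤ 2, while C4 (-2x - 2y ≤ -8) is equivalent to 2x + 2y ≥ 8. Together they would need 8 ≤ 2x + 2y ≤ 2, which is impossible since 8 > 2. No point satisfies all constraints.

Infeasible: no point satisfies all constraints simultaneously.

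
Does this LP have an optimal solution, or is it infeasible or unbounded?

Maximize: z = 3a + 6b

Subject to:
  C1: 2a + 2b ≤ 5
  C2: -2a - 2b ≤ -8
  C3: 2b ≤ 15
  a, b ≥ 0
C1 requires 2a + 2b ≤ 5, while C2 (-2a - 2b ≤ -8) is equivalent to 2a + 2b ≥ 8. Together they would need 8 ≤ 2a + 2b ≤ 5, which is impossible since 8 > 5. No point satisfies all constraints.

Infeasible — the constraint set is empty.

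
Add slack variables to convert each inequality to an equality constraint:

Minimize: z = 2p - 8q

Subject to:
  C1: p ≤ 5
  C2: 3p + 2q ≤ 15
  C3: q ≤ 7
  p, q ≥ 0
min z = 2p - 8q

s.t.
  p + s1 = 5
  3p + 2q + s2 = 15
  q + s3 = 7
  p, q, s1, s2, s3 ≥ 0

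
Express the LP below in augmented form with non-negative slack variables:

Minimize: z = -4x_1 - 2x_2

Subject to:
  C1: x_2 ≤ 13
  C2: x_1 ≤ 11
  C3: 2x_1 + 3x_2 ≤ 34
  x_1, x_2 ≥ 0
min z = -4x_1 - 2x_2

s.t.
  x_2 + s1 = 13
  x_1 + s2 = 11
  2x_1 + 3x_2 + s3 = 34
  x_1, x_2, s1, s2, s3 ≥ 0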